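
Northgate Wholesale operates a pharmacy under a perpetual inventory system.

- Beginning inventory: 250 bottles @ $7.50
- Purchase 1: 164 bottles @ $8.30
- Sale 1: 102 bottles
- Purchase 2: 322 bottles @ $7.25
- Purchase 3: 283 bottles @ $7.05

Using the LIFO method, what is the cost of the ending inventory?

Ending inventory = $6,719.25

Sale 1 (102) [LIFO — newest first]: 102 @ $8.30 = $846.60
Ending inventory: 250 @ $7.50 + 62 @ $8.30 + 322 @ $7.25 + 283 @ $7.05 = $6,719.25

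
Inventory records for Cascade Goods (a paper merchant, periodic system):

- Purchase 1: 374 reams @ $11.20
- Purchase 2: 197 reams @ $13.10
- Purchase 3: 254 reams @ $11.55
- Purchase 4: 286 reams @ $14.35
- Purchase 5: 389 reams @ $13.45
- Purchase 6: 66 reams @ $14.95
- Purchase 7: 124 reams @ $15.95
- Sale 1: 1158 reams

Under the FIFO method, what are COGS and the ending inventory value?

Sale 1 (1158) [FIFO — oldest first]: 374 @ $11.20 + 197 @ $13.10 + 254 @ $11.55 + 286 @ $14.35 + 47 @ $13.45 = $14,439.45
Ending inventory: 342 @ $13.45 + 66 @ $14.95 + 124 @ $15.95 = $7,564.40

COGS = $14,439.45; ending inventory = $7,564.40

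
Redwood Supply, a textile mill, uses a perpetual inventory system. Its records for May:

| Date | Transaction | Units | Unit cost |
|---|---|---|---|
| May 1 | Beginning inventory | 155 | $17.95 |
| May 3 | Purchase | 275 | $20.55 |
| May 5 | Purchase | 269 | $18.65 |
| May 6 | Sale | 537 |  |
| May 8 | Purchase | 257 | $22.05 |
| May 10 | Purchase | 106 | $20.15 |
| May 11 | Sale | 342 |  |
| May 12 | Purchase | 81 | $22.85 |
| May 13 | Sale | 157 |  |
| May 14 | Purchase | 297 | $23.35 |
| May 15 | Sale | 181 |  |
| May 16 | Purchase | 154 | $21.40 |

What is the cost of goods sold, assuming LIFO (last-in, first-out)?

COGS = $25,409.65

May 6, 537 sold [LIFO — newest first]: 269 @ $18.65 + 268 @ $20.55 = $10,524.25
May 11, 342 sold [LIFO — newest first]: 106 @ $20.15 + 236 @ $22.05 = $7,339.70
May 13, 157 sold [LIFO — newest first]: 81 @ $22.85 + 21 @ $22.05 + 7 @ $20.55 + 48 @ $17.95 = $3,319.35
May 15, 181 sold [LIFO — newest first]: 181 @ $23.35 = $4,226.35
Total COGS = $10,524.25 + $7,339.70 + $3,319.35 + $4,226.35 = $25,409.65
Ending inventory: 107 @ $17.95 + 116 @ $23.35 + 154 @ $21.40 = $7,924.85
Check: goods available $33,334.50 = COGS $25,409.65 + ending $7,924.85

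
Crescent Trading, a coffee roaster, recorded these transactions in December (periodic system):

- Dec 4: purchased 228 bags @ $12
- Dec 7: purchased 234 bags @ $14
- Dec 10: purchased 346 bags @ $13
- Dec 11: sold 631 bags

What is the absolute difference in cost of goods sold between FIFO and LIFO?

$177

FIFO COGS: 228 @ $12 + 234 @ $14 + 169 @ $13 = $8,209
LIFO COGS: 346 @ $13 + 234 @ $14 + 51 @ $12 = $8,386
Difference = |$8,209 − $8,386| = $177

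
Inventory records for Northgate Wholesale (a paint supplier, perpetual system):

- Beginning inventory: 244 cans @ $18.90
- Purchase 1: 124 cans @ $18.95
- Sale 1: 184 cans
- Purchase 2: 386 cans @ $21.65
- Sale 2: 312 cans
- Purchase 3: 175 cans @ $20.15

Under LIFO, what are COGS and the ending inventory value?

Sale 1 (184) [LIFO — newest first]: 124 @ $18.95 + 60 @ $18.90 = $3,483.80
Sale 2 (312) [LIFO — newest first]: 312 @ $21.65 = $6,754.80
Total COGS = $3,483.80 + $6,754.80 = $10,238.60
Ending inventory: 184 @ $18.90 + 74 @ $21.65 + 175 @ $20.15 = $8,605.95

COGS = $10,238.60; ending inventory = $8,605.95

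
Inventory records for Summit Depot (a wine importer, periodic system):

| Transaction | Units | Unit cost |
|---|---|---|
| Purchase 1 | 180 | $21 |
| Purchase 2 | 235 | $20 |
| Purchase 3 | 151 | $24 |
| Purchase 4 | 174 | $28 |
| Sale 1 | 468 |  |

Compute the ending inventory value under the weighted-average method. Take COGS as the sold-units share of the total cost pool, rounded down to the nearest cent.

Sale 1, sell 468: 468/740 × $16,976.00 → $10,736.17
Ending inventory (cost pool remaining) = $6,239.83

Ending inventory = $6,239.83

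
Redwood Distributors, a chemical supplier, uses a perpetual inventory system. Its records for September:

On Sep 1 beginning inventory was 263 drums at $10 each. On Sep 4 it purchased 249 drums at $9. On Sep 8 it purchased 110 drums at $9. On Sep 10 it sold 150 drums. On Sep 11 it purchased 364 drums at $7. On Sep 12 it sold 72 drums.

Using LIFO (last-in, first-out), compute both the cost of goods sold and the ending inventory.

Sep 10, 150 sold [LIFO — newest first]: 110 @ $9 + 40 @ $9 = $1,350
Sep 12, 72 sold [LIFO — newest first]: 72 @ $7 = $504
Total COGS = $1,350 + $504 = $1,854
Ending inventory: 263 @ $10 + 209 @ $9 + 292 @ $7 = $6,555

COGS = $1,854; ending inventory = $6,555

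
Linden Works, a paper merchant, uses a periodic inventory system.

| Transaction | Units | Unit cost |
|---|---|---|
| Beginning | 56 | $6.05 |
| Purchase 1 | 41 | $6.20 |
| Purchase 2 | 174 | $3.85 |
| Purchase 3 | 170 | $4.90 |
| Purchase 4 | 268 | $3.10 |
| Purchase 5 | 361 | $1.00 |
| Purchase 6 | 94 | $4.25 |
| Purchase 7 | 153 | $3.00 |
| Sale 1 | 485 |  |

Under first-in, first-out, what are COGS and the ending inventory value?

COGS = $2,232.30; ending inventory = $1,913.90

Sale 1 (485) [FIFO — oldest first]: 56 @ $6.05 + 41 @ $6.20 + 174 @ $3.85 + 170 @ $4.90 + 44 @ $3.10 = $2,232.30
Ending inventory: 224 @ $3.10 + 361 @ $1.00 + 94 @ $4.25 + 153 @ $3.00 = $1,913.90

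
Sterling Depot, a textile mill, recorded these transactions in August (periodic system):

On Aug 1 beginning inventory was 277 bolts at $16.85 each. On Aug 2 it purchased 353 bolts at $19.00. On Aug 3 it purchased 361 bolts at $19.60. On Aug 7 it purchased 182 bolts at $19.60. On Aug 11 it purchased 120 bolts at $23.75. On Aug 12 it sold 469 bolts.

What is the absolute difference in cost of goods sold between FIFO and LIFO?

$1,374.95

FIFO COGS: 277 @ $16.85 + 192 @ $19.00 = $8,315.45
LIFO COGS: 120 @ $23.75 + 182 @ $19.60 + 167 @ $19.60 = $9,690.40
Difference = |$8,315.45 − $9,690.40| = $1,374.95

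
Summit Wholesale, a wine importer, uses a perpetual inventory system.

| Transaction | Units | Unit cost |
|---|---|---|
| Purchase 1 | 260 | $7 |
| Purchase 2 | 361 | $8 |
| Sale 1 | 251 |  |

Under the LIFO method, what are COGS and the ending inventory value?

Sale 1 (251) [LIFO — newest first]: 251 @ $8 = $2,008
Ending inventory: 260 @ $7 + 110 @ $8 = $2,700
Check: goods available $4,708 = COGS $2,008 + ending $2,700

COGS = $2,008; ending inventory = $2,700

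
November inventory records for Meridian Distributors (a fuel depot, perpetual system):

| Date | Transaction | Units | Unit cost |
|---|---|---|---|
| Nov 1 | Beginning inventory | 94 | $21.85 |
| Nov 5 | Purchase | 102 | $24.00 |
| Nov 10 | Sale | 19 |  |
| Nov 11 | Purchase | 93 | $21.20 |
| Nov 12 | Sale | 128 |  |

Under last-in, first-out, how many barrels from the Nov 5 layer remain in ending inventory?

Nov 10, 19 sold [LIFO — newest first]: 19 @ $24.00 = $456.00
Nov 12, 128 sold [LIFO — newest first]: 93 @ $21.20 + 35 @ $24.00 = $2,811.60
Total COGS = $456.00 + $2,811.60 = $3,267.60
Ending inventory: 94 @ $21.85 + 48 @ $24.00 = $3,205.90

48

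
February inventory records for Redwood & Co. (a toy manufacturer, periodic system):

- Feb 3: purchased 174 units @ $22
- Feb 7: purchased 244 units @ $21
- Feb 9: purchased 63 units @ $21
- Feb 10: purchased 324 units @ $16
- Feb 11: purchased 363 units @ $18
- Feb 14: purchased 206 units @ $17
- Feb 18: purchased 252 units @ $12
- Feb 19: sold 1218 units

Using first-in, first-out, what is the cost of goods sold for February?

COGS = $22,843

Feb 19, 1218 sold [FIFO — oldest first]: 174 @ $22 + 244 @ $21 + 63 @ $21 + 324 @ $16 + 363 @ $18 + 50 @ $17 = $22,843
Ending inventory: 156 @ $17 + 252 @ $12 = $5,676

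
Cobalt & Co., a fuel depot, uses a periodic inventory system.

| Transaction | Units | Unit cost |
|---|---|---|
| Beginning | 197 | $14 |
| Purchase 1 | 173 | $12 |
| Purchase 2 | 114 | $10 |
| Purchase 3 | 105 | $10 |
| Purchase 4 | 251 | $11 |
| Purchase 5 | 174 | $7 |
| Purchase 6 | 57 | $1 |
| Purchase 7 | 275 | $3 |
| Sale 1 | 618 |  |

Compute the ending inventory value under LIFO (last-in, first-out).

Ending inventory = $8,553

Sale 1 (618) [LIFO — newest first]: 275 @ $3 + 57 @ $1 + 174 @ $7 + 112 @ $11 = $3,332
Ending inventory: 197 @ $14 + 173 @ $12 + 114 @ $10 + 105 @ $10 + 139 @ $11 = $8,553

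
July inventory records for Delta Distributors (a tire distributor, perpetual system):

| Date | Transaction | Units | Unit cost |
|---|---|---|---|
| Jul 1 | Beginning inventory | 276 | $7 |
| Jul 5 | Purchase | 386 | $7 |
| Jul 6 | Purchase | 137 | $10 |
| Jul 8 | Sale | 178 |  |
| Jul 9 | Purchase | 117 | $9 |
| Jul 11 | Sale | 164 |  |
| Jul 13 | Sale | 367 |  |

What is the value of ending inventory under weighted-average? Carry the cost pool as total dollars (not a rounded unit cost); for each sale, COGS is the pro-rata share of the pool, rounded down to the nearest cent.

Ending inventory = $1,604.24

After Jul 1: 276 on hand, pool $1,932.00 (≈ $7.0000 each)
After Jul 5: 662 on hand, pool $4,634.00 (≈ $7.0000 each)
After Jul 6: 799 on hand, pool $6,004.00 (≈ $7.5144 each)
Jul 8, sell 178: 178/799 × $6,004.00 → $1,337.56
After Jul 9: 738 on hand, pool $5,719.44 (≈ $7.7499 each)
Jul 11, sell 164: 164/738 × $5,719.44 → $1,270.98
Jul 13, sell 367: 367/574 × $4,448.46 → $2,844.22
Total COGS = $1,337.56 + $1,270.98 + $2,844.22 = $5,452.76
Ending inventory (cost pool remaining) = $1,604.24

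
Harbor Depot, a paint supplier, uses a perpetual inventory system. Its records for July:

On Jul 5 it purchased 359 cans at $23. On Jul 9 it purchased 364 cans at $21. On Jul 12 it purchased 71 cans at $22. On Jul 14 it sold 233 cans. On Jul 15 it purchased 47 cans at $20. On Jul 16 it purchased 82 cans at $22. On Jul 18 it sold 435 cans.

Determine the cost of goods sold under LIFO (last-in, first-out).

Jul 14, 233 sold [LIFO — newest first]: 71 @ $22 + 162 @ $21 = $4,964
Jul 18, 435 sold [LIFO — newest first]: 82 @ $22 + 47 @ $20 + 202 @ $21 + 104 @ $23 = $9,378
Total COGS = $4,964 + $9,378 = $14,342
Ending inventory: 255 @ $23 = $5,865
Check: goods available $20,207 = COGS $14,342 + ending $5,865

COGS = $14,342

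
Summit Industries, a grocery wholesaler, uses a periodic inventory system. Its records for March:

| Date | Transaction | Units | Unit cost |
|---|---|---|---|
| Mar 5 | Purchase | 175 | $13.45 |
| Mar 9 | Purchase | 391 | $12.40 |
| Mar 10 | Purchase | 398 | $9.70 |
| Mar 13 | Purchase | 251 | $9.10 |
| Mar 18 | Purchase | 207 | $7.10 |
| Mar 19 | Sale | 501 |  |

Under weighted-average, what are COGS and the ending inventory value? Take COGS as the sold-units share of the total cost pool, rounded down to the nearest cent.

Mar 19, sell 501: 501/1422 × $14,816.55 → $5,220.17
Ending inventory (cost pool remaining) = $9,596.38
Check: goods available $14,816.55 = COGS $5,220.17 + ending $9,596.38

COGS = $5,220.17; ending inventory = $9,596.38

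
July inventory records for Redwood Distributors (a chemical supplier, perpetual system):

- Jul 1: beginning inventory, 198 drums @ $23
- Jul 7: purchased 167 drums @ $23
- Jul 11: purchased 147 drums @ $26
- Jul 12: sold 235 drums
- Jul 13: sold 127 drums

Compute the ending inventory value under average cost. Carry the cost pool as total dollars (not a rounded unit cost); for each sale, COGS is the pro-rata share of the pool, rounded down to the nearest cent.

Ending inventory = $3,579.21

After Jul 1: 198 on hand, pool $4,554.00 (≈ $23.0000 each)
After Jul 7: 365 on hand, pool $8,395.00 (≈ $23.0000 each)
After Jul 11: 512 on hand, pool $12,217.00 (≈ $23.8613 each)
Jul 12, sell 235: 235/512 × $12,217.00 → $5,607.41
Jul 13, sell 127: 127/277 × $6,609.59 → $3,030.38
Total COGS = $5,607.41 + $3,030.38 = $8,637.79
Ending inventory (cost pool remaining) = $3,579.21
Check: goods available $12,217.00 = COGS $8,637.79 + ending $3,579.21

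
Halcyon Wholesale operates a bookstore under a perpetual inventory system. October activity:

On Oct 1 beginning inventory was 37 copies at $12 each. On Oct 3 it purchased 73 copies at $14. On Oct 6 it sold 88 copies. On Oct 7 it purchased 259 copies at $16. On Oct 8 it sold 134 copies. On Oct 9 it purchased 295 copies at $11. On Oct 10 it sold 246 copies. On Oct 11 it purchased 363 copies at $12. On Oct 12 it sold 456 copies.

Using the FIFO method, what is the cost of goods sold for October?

Oct 6, 88 sold [FIFO — oldest first]: 37 @ $12 + 51 @ $14 = $1,158
Oct 8, 134 sold [FIFO — oldest first]: 22 @ $14 + 112 @ $16 = $2,100
Oct 10, 246 sold [FIFO — oldest first]: 147 @ $16 + 99 @ $11 = $3,441
Oct 12, 456 sold [FIFO — oldest first]: 196 @ $11 + 260 @ $12 = $5,276
Total COGS = $1,158 + $2,100 + $3,441 + $5,276 = $11,975
Ending inventory: 103 @ $12 = $1,236

COGS = $11,975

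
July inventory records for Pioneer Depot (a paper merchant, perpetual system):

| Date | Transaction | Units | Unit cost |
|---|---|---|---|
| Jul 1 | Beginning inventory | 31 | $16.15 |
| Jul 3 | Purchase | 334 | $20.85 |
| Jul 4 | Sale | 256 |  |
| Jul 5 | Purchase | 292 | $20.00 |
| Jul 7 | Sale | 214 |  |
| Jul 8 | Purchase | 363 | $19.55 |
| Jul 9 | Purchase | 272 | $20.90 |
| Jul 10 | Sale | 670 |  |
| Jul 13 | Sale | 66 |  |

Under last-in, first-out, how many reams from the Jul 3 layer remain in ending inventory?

55

Jul 4, 256 sold [LIFO — newest first]: 256 @ $20.85 = $5,337.60
Jul 7, 214 sold [LIFO — newest first]: 214 @ $20.00 = $4,280.00
Jul 10, 670 sold [LIFO — newest first]: 272 @ $20.90 + 363 @ $19.55 + 35 @ $20.00 = $13,481.45
Jul 13, 66 sold [LIFO — newest first]: 43 @ $20.00 + 23 @ $20.85 = $1,339.55
Total COGS = $5,337.60 + $4,280.00 + $13,481.45 + $1,339.55 = $24,438.60
Ending inventory: 31 @ $16.15 + 55 @ $20.85 = $1,647.40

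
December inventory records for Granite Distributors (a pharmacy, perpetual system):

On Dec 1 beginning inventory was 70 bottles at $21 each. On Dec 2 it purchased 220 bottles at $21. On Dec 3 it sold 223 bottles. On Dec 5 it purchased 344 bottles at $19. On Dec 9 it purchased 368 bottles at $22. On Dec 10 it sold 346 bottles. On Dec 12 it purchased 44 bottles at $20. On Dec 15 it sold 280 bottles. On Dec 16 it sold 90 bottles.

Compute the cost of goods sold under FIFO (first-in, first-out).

Dec 3, 223 sold [FIFO — oldest first]: 70 @ $21 + 153 @ $21 = $4,683
Dec 10, 346 sold [FIFO — oldest first]: 67 @ $21 + 279 @ $19 = $6,708
Dec 15, 280 sold [FIFO — oldest first]: 65 @ $19 + 215 @ $22 = $5,965
Dec 16, 90 sold [FIFO — oldest first]: 90 @ $22 = $1,980
Total COGS = $4,683 + $6,708 + $5,965 + $1,980 = $19,336
Ending inventory: 63 @ $22 + 44 @ $20 = $2,266

COGS = $19,336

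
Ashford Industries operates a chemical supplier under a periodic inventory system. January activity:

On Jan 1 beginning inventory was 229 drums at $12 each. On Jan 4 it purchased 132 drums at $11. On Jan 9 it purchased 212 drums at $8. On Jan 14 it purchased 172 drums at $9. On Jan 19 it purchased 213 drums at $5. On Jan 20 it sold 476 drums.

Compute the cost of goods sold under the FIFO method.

COGS = $5,120

Jan 20, 476 sold [FIFO — oldest first]: 229 @ $12 + 132 @ $11 + 115 @ $8 = $5,120
Ending inventory: 97 @ $8 + 172 @ $9 + 213 @ $5 = $3,389
Check: goods available $8,509 = COGS $5,120 + ending $3,389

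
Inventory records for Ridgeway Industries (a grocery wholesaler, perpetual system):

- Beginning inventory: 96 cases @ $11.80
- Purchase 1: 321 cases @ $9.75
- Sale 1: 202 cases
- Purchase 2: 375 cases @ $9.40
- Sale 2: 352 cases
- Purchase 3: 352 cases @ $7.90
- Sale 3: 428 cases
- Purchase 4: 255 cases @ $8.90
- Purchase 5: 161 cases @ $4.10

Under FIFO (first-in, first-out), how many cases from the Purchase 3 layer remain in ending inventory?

Sale 1 (202) [FIFO — oldest first]: 96 @ $11.80 + 106 @ $9.75 = $2,166.30
Sale 2 (352) [FIFO — oldest first]: 215 @ $9.75 + 137 @ $9.40 = $3,384.05
Sale 3 (428) [FIFO — oldest first]: 238 @ $9.40 + 190 @ $7.90 = $3,738.20
Total COGS = $2,166.30 + $3,384.05 + $3,738.20 = $9,288.55
Ending inventory: 162 @ $7.90 + 255 @ $8.90 + 161 @ $4.10 = $4,209.40

162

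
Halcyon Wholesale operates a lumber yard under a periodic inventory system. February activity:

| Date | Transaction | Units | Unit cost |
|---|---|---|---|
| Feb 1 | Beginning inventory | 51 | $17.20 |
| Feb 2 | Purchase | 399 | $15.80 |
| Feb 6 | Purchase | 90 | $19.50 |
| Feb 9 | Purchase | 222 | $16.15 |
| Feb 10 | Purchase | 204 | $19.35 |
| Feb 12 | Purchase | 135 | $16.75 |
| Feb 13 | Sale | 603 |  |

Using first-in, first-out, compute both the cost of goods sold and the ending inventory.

COGS = $9,953.85; ending inventory = $8,776.50

Feb 13, 603 sold [FIFO — oldest first]: 51 @ $17.20 + 399 @ $15.80 + 90 @ $19.50 + 63 @ $16.15 = $9,953.85
Ending inventory: 159 @ $16.15 + 204 @ $19.35 + 135 @ $16.75 = $8,776.50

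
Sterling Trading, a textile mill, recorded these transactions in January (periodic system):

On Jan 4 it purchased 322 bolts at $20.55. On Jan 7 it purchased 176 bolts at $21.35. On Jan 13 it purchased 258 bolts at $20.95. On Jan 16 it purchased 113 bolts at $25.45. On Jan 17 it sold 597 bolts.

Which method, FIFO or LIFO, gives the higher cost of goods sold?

LIFO

FIFO COGS: 322 @ $20.55 + 176 @ $21.35 + 99 @ $20.95 = $12,448.75
LIFO COGS: 113 @ $25.45 + 258 @ $20.95 + 176 @ $21.35 + 50 @ $20.55 = $13,066.05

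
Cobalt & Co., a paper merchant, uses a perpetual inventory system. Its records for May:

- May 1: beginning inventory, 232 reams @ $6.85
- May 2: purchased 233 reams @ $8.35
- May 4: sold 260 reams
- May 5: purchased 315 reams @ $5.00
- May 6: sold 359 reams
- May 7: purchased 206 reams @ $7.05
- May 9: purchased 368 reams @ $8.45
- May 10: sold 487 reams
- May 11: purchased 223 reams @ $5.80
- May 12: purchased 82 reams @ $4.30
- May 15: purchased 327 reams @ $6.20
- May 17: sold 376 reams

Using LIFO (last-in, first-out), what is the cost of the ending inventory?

May 4, 260 sold [LIFO — newest first]: 233 @ $8.35 + 27 @ $6.85 = $2,130.50
May 6, 359 sold [LIFO — newest first]: 315 @ $5.00 + 44 @ $6.85 = $1,876.40
May 10, 487 sold [LIFO — newest first]: 368 @ $8.45 + 119 @ $7.05 = $3,948.55
May 17, 376 sold [LIFO — newest first]: 327 @ $6.20 + 49 @ $4.30 = $2,238.10
Total COGS = $2,130.50 + $1,876.40 + $3,948.55 + $2,238.10 = $10,193.55
Ending inventory: 161 @ $6.85 + 87 @ $7.05 + 223 @ $5.80 + 33 @ $4.30 = $3,151.50
Check: goods available $13,345.05 = COGS $10,193.55 + ending $3,151.50

Ending inventory = $3,151.50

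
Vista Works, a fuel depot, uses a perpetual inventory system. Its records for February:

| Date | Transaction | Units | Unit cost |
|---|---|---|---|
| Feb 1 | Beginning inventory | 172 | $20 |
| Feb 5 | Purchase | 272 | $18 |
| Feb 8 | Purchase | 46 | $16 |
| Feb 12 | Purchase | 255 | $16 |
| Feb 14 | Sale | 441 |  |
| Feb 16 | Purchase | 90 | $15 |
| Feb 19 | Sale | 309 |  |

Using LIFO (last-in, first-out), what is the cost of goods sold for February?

COGS = $12,802

Feb 14, 441 sold [LIFO — newest first]: 255 @ $16 + 46 @ $16 + 140 @ $18 = $7,336
Feb 19, 309 sold [LIFO — newest first]: 90 @ $15 + 132 @ $18 + 87 @ $20 = $5,466
Total COGS = $7,336 + $5,466 = $12,802
Ending inventory: 85 @ $20 = $1,700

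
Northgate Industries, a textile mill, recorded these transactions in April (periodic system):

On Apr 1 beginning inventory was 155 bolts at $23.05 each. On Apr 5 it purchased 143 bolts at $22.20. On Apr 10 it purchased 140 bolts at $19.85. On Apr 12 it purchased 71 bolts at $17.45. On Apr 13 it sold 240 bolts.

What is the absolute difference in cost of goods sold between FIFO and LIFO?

$798.00

FIFO COGS: 155 @ $23.05 + 85 @ $22.20 = $5,459.75
LIFO COGS: 71 @ $17.45 + 140 @ $19.85 + 29 @ $22.20 = $4,661.75
Difference = |$5,459.75 − $4,661.75| = $798.00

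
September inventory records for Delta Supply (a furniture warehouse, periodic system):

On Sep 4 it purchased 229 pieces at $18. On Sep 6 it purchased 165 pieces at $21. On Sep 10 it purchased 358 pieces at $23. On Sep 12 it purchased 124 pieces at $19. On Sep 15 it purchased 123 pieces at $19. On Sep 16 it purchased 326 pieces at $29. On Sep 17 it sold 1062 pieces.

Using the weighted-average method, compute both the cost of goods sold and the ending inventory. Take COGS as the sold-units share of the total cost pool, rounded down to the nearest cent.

Sep 17, sell 1062: 1062/1325 × $29,968.00 → $24,019.63
Ending inventory (cost pool remaining) = $5,948.37

COGS = $24,019.63; ending inventory = $5,948.37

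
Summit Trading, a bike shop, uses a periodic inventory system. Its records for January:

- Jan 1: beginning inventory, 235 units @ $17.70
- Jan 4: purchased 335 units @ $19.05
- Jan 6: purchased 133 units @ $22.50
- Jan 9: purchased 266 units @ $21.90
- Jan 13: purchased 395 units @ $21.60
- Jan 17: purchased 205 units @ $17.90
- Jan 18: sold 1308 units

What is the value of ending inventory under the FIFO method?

Ending inventory = $4,879.10

Jan 18, 1308 sold [FIFO — oldest first]: 235 @ $17.70 + 335 @ $19.05 + 133 @ $22.50 + 266 @ $21.90 + 339 @ $21.60 = $26,681.55
Ending inventory: 56 @ $21.60 + 205 @ $17.90 = $4,879.10
Check: goods available $31,560.65 = COGS $26,681.55 + ending $4,879.10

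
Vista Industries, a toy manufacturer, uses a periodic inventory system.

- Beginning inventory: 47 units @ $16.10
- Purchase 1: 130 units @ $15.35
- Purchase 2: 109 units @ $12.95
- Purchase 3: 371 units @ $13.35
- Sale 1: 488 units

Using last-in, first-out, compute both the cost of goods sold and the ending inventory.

Sale 1 (488) [LIFO — newest first]: 371 @ $13.35 + 109 @ $12.95 + 8 @ $15.35 = $6,487.20
Ending inventory: 47 @ $16.10 + 122 @ $15.35 = $2,629.40
Check: goods available $9,116.60 = COGS $6,487.20 + ending $2,629.40

COGS = $6,487.20; ending inventory = $2,629.40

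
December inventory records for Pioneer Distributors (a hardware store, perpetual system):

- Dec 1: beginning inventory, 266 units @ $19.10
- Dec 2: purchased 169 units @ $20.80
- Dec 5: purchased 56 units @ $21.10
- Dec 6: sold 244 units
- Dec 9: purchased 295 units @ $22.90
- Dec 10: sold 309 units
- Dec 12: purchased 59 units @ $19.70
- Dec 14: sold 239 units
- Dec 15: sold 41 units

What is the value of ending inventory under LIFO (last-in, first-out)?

Dec 6, 244 sold [LIFO — newest first]: 56 @ $21.10 + 169 @ $20.80 + 19 @ $19.10 = $5,059.70
Dec 10, 309 sold [LIFO — newest first]: 295 @ $22.90 + 14 @ $19.10 = $7,022.90
Dec 14, 239 sold [LIFO — newest first]: 59 @ $19.70 + 180 @ $19.10 = $4,600.30
Dec 15, 41 sold [LIFO — newest first]: 41 @ $19.10 = $783.10
Total COGS = $5,059.70 + $7,022.90 + $4,600.30 + $783.10 = $17,466.00
Ending inventory: 12 @ $19.10 = $229.20

Ending inventory = $229.20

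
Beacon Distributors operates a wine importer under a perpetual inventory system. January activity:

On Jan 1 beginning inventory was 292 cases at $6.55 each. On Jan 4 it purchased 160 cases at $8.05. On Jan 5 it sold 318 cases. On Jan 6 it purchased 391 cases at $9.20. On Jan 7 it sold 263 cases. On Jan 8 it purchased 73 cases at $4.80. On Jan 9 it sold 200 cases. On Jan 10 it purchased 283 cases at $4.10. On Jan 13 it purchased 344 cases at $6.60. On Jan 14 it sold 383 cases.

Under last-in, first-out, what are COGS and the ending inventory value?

Jan 5, 318 sold [LIFO — newest first]: 160 @ $8.05 + 158 @ $6.55 = $2,322.90
Jan 7, 263 sold [LIFO — newest first]: 263 @ $9.20 = $2,419.60
Jan 9, 200 sold [LIFO — newest first]: 73 @ $4.80 + 127 @ $9.20 = $1,518.80
Jan 14, 383 sold [LIFO — newest first]: 344 @ $6.60 + 39 @ $4.10 = $2,430.30
Total COGS = $2,322.90 + $2,419.60 + $1,518.80 + $2,430.30 = $8,691.60
Ending inventory: 134 @ $6.55 + 1 @ $9.20 + 244 @ $4.10 = $1,887.30
Check: goods available $10,578.90 = COGS $8,691.60 + ending $1,887.30

COGS = $8,691.60; ending inventory = $1,887.30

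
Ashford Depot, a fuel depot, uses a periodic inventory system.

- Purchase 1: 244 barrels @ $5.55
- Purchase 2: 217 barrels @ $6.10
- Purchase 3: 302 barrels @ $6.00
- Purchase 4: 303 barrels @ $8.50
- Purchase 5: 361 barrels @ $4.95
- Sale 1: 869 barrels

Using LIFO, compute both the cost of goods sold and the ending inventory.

COGS = $5,592.45; ending inventory = $3,259.90

Sale 1 (869) [LIFO — newest first]: 361 @ $4.95 + 303 @ $8.50 + 205 @ $6.00 = $5,592.45
Ending inventory: 244 @ $5.55 + 217 @ $6.10 + 97 @ $6.00 = $3,259.90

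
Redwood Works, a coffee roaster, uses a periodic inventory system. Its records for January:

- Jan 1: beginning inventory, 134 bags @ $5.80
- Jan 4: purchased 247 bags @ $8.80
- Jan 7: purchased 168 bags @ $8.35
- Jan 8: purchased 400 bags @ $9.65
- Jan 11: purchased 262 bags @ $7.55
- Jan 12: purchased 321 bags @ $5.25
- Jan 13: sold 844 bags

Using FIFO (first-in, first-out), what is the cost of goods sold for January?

COGS = $7,200.35

Jan 13, 844 sold [FIFO — oldest first]: 134 @ $5.80 + 247 @ $8.80 + 168 @ $8.35 + 295 @ $9.65 = $7,200.35
Ending inventory: 105 @ $9.65 + 262 @ $7.55 + 321 @ $5.25 = $4,676.60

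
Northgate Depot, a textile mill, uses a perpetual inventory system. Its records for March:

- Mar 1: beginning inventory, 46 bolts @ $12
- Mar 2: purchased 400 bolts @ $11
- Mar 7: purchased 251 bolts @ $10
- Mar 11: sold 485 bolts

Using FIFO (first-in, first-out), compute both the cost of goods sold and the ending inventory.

COGS = $5,342; ending inventory = $2,120

Mar 11, 485 sold [FIFO — oldest first]: 46 @ $12 + 400 @ $11 + 39 @ $10 = $5,342
Ending inventory: 212 @ $10 = $2,120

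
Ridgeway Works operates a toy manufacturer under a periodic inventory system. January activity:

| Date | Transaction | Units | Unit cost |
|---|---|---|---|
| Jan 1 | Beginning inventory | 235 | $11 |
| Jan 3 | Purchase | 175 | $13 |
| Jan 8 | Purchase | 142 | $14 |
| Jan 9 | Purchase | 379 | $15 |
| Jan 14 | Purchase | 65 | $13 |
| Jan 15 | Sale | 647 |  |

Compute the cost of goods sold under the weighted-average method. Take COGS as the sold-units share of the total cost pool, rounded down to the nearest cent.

COGS = $8,690.32

Jan 15, sell 647: 647/996 × $13,378.00 → $8,690.32
Ending inventory (cost pool remaining) = $4,687.68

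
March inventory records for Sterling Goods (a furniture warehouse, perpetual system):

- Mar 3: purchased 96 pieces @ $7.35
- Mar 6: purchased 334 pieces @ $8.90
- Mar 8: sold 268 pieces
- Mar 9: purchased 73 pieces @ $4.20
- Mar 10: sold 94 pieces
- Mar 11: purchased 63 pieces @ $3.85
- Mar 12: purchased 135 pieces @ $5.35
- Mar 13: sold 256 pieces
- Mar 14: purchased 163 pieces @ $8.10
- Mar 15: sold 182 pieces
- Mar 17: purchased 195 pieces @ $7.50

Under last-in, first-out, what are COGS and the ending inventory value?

COGS = $5,799.50; ending inventory = $1,932.90

Mar 8, 268 sold [LIFO — newest first]: 268 @ $8.90 = $2,385.20
Mar 10, 94 sold [LIFO — newest first]: 73 @ $4.20 + 21 @ $8.90 = $493.50
Mar 13, 256 sold [LIFO — newest first]: 135 @ $5.35 + 63 @ $3.85 + 45 @ $8.90 + 13 @ $7.35 = $1,460.85
Mar 15, 182 sold [LIFO — newest first]: 163 @ $8.10 + 19 @ $7.35 = $1,459.95
Total COGS = $2,385.20 + $493.50 + $1,460.85 + $1,459.95 = $5,799.50
Ending inventory: 64 @ $7.35 + 195 @ $7.50 = $1,932.90
Check: goods available $7,732.40 = COGS $5,799.50 + ending $1,932.90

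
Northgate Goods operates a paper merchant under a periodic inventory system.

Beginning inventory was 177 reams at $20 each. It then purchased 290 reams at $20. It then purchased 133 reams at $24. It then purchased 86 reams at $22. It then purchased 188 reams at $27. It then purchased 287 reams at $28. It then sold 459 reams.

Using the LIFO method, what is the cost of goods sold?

Sale 1 (459) [LIFO — newest first]: 287 @ $28 + 172 @ $27 = $12,680
Ending inventory: 177 @ $20 + 290 @ $20 + 133 @ $24 + 86 @ $22 + 16 @ $27 = $14,856

COGS = $12,680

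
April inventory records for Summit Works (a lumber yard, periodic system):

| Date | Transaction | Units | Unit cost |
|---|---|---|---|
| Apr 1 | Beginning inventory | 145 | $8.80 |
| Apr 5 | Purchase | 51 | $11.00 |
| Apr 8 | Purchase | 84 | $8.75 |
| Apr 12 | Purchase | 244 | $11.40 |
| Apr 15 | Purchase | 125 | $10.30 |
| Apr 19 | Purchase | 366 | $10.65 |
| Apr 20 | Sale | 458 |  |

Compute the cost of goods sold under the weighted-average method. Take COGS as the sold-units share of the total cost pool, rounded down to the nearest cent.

Apr 20, sell 458: 458/1015 × $10,539.00 → $4,755.52
Ending inventory (cost pool remaining) = $5,783.48
Check: goods available $10,539.00 = COGS $4,755.52 + ending $5,783.48

COGS = $4,755.52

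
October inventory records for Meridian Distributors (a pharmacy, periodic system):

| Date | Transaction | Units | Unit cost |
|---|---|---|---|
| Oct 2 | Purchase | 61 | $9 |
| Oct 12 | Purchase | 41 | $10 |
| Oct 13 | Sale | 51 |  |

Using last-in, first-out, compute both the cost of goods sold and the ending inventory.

COGS = $500; ending inventory = $459

Oct 13, 51 sold [LIFO — newest first]: 41 @ $10 + 10 @ $9 = $500
Ending inventory: 51 @ $9 = $459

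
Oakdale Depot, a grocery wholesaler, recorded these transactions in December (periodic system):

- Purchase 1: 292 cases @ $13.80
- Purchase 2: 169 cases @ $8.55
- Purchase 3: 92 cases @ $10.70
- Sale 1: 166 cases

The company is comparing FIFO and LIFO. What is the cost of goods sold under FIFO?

COGS = $2,290.80

FIFO COGS: 166 @ $13.80 = $2,290.80
LIFO COGS: 92 @ $10.70 + 74 @ $8.55 = $1,617.10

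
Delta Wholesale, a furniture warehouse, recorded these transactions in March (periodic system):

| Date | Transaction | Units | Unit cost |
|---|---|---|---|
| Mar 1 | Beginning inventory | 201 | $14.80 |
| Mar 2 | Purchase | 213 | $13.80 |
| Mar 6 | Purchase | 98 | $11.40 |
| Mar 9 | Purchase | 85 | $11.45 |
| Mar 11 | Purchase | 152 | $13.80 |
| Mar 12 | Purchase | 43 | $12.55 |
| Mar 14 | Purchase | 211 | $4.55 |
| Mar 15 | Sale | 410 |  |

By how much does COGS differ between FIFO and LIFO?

FIFO COGS: 201 @ $14.80 + 209 @ $13.80 = $5,859.00
LIFO COGS: 211 @ $4.55 + 43 @ $12.55 + 152 @ $13.80 + 4 @ $11.45 = $3,643.10
Difference = |$5,859.00 − $3,643.10| = $2,215.90

$2,215.90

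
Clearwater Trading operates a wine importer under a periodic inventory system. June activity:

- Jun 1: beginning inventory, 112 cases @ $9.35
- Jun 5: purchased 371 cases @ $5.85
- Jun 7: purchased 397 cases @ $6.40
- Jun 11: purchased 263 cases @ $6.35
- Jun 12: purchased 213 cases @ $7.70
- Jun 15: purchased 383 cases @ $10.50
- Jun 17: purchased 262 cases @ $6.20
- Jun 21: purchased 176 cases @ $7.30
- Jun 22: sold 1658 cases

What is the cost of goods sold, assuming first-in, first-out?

Jun 22, 1658 sold [FIFO — oldest first]: 112 @ $9.35 + 371 @ $5.85 + 397 @ $6.40 + 263 @ $6.35 + 213 @ $7.70 + 302 @ $10.50 = $12,239.50
Ending inventory: 81 @ $10.50 + 262 @ $6.20 + 176 @ $7.30 = $3,759.70

COGS = $12,239.50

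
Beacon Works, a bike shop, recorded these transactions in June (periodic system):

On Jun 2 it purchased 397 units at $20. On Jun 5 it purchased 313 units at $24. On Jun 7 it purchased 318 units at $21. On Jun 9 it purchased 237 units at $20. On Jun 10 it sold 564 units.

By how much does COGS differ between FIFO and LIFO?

$314

FIFO COGS: 397 @ $20 + 167 @ $24 = $11,948
LIFO COGS: 237 @ $20 + 318 @ $21 + 9 @ $24 = $11,634
Difference = |$11,948 − $11,634| = $314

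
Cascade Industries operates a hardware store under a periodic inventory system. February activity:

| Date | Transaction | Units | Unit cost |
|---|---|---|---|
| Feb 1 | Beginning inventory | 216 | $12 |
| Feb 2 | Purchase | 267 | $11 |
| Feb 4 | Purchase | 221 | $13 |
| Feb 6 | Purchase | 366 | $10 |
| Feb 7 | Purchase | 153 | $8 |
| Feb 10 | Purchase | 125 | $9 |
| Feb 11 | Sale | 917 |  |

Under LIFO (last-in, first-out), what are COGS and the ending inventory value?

COGS = $9,454; ending inventory = $4,957

Feb 11, 917 sold [LIFO — newest first]: 125 @ $9 + 153 @ $8 + 366 @ $10 + 221 @ $13 + 52 @ $11 = $9,454
Ending inventory: 216 @ $12 + 215 @ $11 = $4,957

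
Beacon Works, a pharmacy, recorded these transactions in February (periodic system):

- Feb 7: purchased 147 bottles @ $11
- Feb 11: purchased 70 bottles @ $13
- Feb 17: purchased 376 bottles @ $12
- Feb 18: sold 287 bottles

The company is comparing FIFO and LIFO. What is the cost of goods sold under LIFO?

COGS = $3,444

FIFO COGS: 147 @ $11 + 70 @ $13 + 70 @ $12 = $3,367
LIFO COGS: 287 @ $12 = $3,444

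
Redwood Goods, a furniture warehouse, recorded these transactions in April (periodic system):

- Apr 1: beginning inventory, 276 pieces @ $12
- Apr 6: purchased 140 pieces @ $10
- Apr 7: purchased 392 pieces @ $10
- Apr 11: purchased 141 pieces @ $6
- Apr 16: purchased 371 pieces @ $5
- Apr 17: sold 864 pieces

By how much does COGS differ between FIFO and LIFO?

FIFO COGS: 276 @ $12 + 140 @ $10 + 392 @ $10 + 56 @ $6 = $8,968
LIFO COGS: 371 @ $5 + 141 @ $6 + 352 @ $10 = $6,221
Difference = |$8,968 − $6,221| = $2,747

$2,747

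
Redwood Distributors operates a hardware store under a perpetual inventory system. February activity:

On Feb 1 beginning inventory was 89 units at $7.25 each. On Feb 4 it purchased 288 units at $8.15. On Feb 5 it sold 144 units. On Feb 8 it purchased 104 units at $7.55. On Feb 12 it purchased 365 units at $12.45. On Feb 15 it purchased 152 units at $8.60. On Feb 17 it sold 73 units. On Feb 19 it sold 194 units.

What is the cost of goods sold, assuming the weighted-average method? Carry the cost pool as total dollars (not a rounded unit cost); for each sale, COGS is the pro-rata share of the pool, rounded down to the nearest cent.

COGS = $3,796.14

After Feb 1: 89 on hand, pool $645.25 (≈ $7.2500 each)
After Feb 4: 377 on hand, pool $2,992.45 (≈ $7.9375 each)
Feb 5, sell 144: 144/377 × $2,992.45 → $1,143.00
After Feb 8: 337 on hand, pool $2,634.65 (≈ $7.8180 each)
After Feb 12: 702 on hand, pool $7,178.90 (≈ $10.2264 each)
After Feb 15: 854 on hand, pool $8,486.10 (≈ $9.9369 each)
Feb 17, sell 73: 73/854 × $8,486.10 → $725.39
Feb 19, sell 194: 194/781 × $7,760.71 → $1,927.75
Total COGS = $1,143.00 + $725.39 + $1,927.75 = $3,796.14
Ending inventory (cost pool remaining) = $5,832.96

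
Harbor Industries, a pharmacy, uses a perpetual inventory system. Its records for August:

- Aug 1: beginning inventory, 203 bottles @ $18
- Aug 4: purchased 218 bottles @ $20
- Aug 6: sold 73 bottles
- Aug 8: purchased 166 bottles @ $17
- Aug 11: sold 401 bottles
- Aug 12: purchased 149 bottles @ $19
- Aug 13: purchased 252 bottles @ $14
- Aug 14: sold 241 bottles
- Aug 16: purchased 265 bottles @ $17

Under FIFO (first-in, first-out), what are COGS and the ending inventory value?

Aug 6, 73 sold [FIFO — oldest first]: 73 @ $18 = $1,314
Aug 11, 401 sold [FIFO — oldest first]: 130 @ $18 + 218 @ $20 + 53 @ $17 = $7,601
Aug 14, 241 sold [FIFO — oldest first]: 113 @ $17 + 128 @ $19 = $4,353
Total COGS = $1,314 + $7,601 + $4,353 = $13,268
Ending inventory: 21 @ $19 + 252 @ $14 + 265 @ $17 = $8,432
Check: goods available $21,700 = COGS $13,268 + ending $8,432

COGS = $13,268; ending inventory = $8,432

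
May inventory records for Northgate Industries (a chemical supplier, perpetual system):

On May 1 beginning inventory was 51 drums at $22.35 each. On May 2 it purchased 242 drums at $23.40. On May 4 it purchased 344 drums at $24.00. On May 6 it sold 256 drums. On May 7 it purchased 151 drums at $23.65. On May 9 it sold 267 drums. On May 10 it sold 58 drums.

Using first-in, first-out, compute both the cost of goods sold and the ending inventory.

COGS = $13,714.65; ending inventory = $4,915.15

May 6, 256 sold [FIFO — oldest first]: 51 @ $22.35 + 205 @ $23.40 = $5,936.85
May 9, 267 sold [FIFO — oldest first]: 37 @ $23.40 + 230 @ $24.00 = $6,385.80
May 10, 58 sold [FIFO — oldest first]: 58 @ $24.00 = $1,392.00
Total COGS = $5,936.85 + $6,385.80 + $1,392.00 = $13,714.65
Ending inventory: 56 @ $24.00 + 151 @ $23.65 = $4,915.15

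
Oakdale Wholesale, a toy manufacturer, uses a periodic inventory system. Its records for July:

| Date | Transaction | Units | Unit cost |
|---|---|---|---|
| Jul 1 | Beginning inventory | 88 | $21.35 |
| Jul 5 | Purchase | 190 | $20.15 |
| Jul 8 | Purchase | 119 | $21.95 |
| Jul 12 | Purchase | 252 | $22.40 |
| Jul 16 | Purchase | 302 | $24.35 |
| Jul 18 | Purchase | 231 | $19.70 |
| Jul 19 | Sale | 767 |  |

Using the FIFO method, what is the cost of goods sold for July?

COGS = $16,837.45

Jul 19, 767 sold [FIFO — oldest first]: 88 @ $21.35 + 190 @ $20.15 + 119 @ $21.95 + 252 @ $22.40 + 118 @ $24.35 = $16,837.45
Ending inventory: 184 @ $24.35 + 231 @ $19.70 = $9,031.10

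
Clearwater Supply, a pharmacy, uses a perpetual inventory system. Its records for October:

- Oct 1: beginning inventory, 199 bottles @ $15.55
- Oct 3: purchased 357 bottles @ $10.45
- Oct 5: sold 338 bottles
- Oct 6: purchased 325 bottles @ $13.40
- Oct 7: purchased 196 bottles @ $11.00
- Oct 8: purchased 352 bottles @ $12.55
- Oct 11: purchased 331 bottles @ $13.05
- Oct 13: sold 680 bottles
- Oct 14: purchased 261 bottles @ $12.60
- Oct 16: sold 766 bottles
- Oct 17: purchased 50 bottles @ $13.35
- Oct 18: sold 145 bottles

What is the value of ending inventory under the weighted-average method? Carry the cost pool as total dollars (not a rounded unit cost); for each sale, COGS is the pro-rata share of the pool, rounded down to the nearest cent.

Ending inventory = $1,808.19

After Oct 1: 199 on hand, pool $3,094.45 (≈ $15.5500 each)
After Oct 3: 556 on hand, pool $6,825.10 (≈ $12.2754 each)
Oct 5, sell 338: 338/556 × $6,825.10 → $4,149.07
After Oct 6: 543 on hand, pool $7,031.03 (≈ $12.9485 each)
After Oct 7: 739 on hand, pool $9,187.03 (≈ $12.4317 each)
After Oct 8: 1091 on hand, pool $13,604.63 (≈ $12.4699 each)
After Oct 11: 1422 on hand, pool $17,924.18 (≈ $12.6049 each)
Oct 13, sell 680: 680/1422 × $17,924.18 → $8,571.33
After Oct 14: 1003 on hand, pool $12,641.45 (≈ $12.6036 each)
Oct 16, sell 766: 766/1003 × $12,641.45 → $9,654.38
After Oct 17: 287 on hand, pool $3,654.57 (≈ $12.7337 each)
Oct 18, sell 145: 145/287 × $3,654.57 → $1,846.38
Total COGS = $4,149.07 + $8,571.33 + $9,654.38 + $1,846.38 = $24,221.16
Ending inventory (cost pool remaining) = $1,808.19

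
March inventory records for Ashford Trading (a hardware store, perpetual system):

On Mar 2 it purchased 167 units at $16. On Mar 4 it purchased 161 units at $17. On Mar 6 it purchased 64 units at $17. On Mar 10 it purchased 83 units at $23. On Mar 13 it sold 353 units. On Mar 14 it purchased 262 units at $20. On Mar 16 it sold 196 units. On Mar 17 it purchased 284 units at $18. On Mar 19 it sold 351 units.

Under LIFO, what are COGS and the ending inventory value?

COGS = $16,822; ending inventory = $1,936

Mar 13, 353 sold [LIFO — newest first]: 83 @ $23 + 64 @ $17 + 161 @ $17 + 45 @ $16 = $6,454
Mar 16, 196 sold [LIFO — newest first]: 196 @ $20 = $3,920
Mar 19, 351 sold [LIFO — newest first]: 284 @ $18 + 66 @ $20 + 1 @ $16 = $6,448
Total COGS = $6,454 + $3,920 + $6,448 = $16,822
Ending inventory: 121 @ $16 = $1,936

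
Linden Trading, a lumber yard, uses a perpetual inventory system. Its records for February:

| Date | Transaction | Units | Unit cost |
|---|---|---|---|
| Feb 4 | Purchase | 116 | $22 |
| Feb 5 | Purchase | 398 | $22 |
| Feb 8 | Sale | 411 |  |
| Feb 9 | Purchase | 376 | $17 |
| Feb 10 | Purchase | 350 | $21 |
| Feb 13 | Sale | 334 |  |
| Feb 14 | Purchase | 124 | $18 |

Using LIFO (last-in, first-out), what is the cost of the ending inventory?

Ending inventory = $11,226

Feb 8, 411 sold [LIFO — newest first]: 398 @ $22 + 13 @ $22 = $9,042
Feb 13, 334 sold [LIFO — newest first]: 334 @ $21 = $7,014
Total COGS = $9,042 + $7,014 = $16,056
Ending inventory: 103 @ $22 + 376 @ $17 + 16 @ $21 + 124 @ $18 = $11,226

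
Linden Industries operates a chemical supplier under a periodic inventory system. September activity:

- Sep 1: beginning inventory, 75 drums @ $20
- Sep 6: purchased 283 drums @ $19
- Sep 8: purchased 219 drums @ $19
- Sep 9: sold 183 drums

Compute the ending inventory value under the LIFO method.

Sep 9, 183 sold [LIFO — newest first]: 183 @ $19 = $3,477
Ending inventory: 75 @ $20 + 283 @ $19 + 36 @ $19 = $7,561

Ending inventory = $7,561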